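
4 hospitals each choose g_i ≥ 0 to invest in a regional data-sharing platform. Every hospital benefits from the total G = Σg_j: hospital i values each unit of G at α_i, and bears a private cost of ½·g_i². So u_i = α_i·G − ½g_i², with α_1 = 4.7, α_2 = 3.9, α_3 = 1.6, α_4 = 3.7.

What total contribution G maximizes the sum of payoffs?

Planner FOC: ∂(Σu_j)/∂g_i = (Σα_j) − g_i = 0, so g_i^SO = Σα_j = 13.9 for every i; G^SO = 55.6.

55.6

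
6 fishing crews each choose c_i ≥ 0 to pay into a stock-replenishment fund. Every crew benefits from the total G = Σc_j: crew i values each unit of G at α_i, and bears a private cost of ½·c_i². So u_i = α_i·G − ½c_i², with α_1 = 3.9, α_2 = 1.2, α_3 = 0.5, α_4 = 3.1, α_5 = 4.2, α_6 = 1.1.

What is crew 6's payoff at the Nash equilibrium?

Crew i's FOC: ∂u_i/∂c_i = α_i − c_i = 0, so c_i* = α_i.
NE contributions = (3.9, 1.2, 0.5, 3.1, 4.2, 1.1); G = 14.
u_6 = α_6·G − ½·(c_6)² = 1.1·14 − ½·1.1² = 14.795.

14.795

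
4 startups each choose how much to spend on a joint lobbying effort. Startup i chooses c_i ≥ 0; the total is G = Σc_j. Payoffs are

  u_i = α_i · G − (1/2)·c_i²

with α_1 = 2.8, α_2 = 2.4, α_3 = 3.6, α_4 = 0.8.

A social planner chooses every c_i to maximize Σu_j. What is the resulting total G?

Planner FOC: ∂(Σu_j)/∂c_i = (Σα_j) − c_i = 0, so c_i^SO = Σα_j = 9.6 for every i; G^SO = 38.4.

38.4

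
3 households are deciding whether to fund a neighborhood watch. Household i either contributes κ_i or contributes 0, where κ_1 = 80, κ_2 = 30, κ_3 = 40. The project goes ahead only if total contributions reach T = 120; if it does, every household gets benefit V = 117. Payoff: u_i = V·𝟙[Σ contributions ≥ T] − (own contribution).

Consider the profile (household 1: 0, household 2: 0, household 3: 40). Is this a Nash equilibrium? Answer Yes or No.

No

Total = 40 < 120: not provided.
Household 1 (pledges 0, payoff 0): pledging 80 → total 120, payoff 37. Profitable deviation.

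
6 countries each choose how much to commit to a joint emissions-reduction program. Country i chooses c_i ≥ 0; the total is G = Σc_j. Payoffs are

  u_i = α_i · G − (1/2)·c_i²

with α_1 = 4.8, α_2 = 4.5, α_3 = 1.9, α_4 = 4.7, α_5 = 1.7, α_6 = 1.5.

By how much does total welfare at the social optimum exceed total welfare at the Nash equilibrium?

766.685

Country i's FOC: ∂u_i/∂c_i = α_i − c_i = 0, so c_i* = α_i.
NE contributions = (4.8, 4.5, 1.9, 4.7, 1.7, 1.5); G = 19.1.
W^NE = (Σα)·G − ½Σα_i² = 19.1² − ½·74.13 = 327.745.
Planner sets c_i = Σα_j = 19.1 for every i, so G^SO = 6·19.1 = 114.6.
W^SO = (Σα)·G^SO − ½·6·(Σα)² = (6/2)·19.1² = 1094.43.
Deadweight loss = W^SO − W^NE = 766.685.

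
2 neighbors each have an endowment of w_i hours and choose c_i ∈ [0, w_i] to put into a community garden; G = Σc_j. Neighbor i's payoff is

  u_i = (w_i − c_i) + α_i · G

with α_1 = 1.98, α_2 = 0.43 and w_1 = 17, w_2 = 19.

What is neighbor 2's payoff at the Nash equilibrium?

26.31

∂u_i/∂c_i = α_i − 1, so neighbor i contributes w_i if α_i > 1, else 0.
α_i > 1 for i ∈ {1}; NE contributions (17, 0), G = 17.
u_2 = (19 − 0) + 0.43·17 = 26.31.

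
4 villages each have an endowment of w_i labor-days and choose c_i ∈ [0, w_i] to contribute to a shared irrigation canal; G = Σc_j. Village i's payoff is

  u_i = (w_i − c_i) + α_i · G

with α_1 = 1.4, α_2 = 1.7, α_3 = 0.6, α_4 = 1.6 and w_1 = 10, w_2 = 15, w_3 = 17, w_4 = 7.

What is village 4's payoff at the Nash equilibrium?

51.2

∂u_i/∂c_i = α_i − 1, so village i contributes w_i if α_i > 1, else 0.
α_i > 1 for i ∈ {1, 2, 4}; NE contributions (10, 15, 0, 7), G = 32.
u_4 = (7 − 7) + 1.6·32 = 51.2.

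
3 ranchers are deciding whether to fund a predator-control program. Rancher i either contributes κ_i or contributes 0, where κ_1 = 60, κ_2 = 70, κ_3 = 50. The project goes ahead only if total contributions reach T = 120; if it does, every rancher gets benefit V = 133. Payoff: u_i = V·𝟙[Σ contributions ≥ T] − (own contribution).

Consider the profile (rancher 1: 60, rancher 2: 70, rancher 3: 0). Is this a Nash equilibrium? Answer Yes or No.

Yes

Total = 130 ≥ 120: provided.
Rancher 1 (pledges 60, payoff 73): dropping to 0 → total 70, payoff 0. No gain.
Rancher 2 (pledges 70, payoff 63): dropping to 0 → total 60, payoff 0. No gain.
Rancher 3 (pledges 0, payoff 133): pledging 50 → total 180, payoff 83. No gain.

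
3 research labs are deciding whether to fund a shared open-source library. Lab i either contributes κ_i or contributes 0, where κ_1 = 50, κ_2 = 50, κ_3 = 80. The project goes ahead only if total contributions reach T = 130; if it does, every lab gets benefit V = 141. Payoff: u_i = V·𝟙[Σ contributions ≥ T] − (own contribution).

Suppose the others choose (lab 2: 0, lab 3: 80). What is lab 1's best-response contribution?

Others' total = 80. Contributing 50 brings total to 130 ≥ 130: gain V − κ_1 = 91.
Best response: 50.

50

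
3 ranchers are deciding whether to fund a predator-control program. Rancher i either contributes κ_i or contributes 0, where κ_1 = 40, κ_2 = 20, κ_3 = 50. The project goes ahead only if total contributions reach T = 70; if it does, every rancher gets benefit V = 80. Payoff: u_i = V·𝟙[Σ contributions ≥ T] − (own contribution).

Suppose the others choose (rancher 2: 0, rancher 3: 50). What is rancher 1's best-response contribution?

40

Others' total = 50. Contributing 40 brings total to 90 ≥ 70: gain V − κ_1 = 40.
Best response: 40.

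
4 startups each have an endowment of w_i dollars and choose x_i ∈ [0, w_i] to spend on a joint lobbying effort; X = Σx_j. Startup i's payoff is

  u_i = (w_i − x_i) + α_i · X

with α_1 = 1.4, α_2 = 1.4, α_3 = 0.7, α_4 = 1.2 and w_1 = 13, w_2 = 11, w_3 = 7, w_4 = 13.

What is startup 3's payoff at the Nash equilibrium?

∂u_i/∂x_i = α_i − 1, so startup i contributes w_i if α_i > 1, else 0.
α_i > 1 for i ∈ {1, 2, 4}; NE contributions (13, 11, 0, 13), X = 37.
u_3 = (7 − 0) + 0.7·37 = 32.9.

32.9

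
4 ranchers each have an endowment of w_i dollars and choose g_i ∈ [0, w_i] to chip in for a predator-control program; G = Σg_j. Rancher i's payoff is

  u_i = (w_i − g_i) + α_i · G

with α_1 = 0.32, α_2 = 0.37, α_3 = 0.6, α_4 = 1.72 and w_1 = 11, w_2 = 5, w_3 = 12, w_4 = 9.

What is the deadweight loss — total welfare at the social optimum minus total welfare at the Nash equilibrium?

∂u_i/∂g_i = α_i − 1, so rancher i contributes w_i if α_i > 1, else 0.
α_i > 1 for i ∈ {4}; NE contributions (0, 0, 0, 9), G = 9.
W^NE = Σw_i − G^NE + (Σα_i)·G^NE = 37 + 2.01·9 = 55.09.
Planner: ∂(Σu_j)/∂g_i = Σα_j − 1 = 2.01 > 0, so everyone contributes w_i; G^SO = 37, W^SO = 37 + 2.01·37 = 111.37.
Deadweight loss = 56.28.

56.28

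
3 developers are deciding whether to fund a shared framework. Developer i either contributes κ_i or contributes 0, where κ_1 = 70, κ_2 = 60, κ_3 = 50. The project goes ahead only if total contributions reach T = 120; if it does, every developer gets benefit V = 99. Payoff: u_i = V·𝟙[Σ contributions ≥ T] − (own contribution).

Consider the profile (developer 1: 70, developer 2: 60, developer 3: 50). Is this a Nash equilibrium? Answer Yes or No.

Total = 180 ≥ 120: provided.
Developer 1 (pledges 70, payoff 29): dropping to 0 → total 110, payoff 0. No gain.
Developer 2 (pledges 60, payoff 39): dropping to 0 → total 120, payoff 99. Profitable deviation.

No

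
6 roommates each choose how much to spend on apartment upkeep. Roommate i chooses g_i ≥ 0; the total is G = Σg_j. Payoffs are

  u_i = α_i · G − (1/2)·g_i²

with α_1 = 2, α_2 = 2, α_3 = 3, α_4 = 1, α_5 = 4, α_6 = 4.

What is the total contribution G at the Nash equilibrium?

16

Roommate i's FOC: ∂u_i/∂g_i = α_i − g_i = 0, so g_i* = α_i.
NE contributions = (2, 2, 3, 1, 4, 4); G = 16.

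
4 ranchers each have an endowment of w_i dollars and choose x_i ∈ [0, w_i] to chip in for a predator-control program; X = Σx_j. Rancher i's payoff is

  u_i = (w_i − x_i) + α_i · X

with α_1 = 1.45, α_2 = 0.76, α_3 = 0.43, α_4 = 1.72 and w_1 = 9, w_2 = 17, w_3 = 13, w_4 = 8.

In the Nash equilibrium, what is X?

∂u_i/∂x_i = α_i − 1, so rancher i contributes w_i if α_i > 1, else 0.
α_i > 1 for i ∈ {1, 4}; NE contributions (9, 0, 0, 8), X = 17.

17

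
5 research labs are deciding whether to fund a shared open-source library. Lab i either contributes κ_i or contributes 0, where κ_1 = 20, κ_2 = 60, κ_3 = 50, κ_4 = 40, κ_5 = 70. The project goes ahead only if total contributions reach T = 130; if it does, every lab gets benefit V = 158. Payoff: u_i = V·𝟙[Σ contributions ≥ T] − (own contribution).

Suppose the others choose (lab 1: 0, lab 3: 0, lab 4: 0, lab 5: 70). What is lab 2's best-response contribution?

Others' total = 70. Contributing 60 brings total to 130 ≥ 130: gain V − κ_2 = 98.
Best response: 60.

60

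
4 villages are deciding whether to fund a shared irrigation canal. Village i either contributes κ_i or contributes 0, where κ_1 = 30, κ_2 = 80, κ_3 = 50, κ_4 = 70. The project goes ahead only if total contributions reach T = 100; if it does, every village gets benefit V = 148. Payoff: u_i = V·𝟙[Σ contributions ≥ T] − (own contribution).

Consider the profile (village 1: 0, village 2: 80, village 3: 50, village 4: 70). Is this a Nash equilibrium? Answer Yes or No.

No

Total = 200 ≥ 100: provided.
Village 1 (pledges 0, payoff 148): pledging 30 → total 230, payoff 118. No gain.
Village 2 (pledges 80, payoff 68): dropping to 0 → total 120, payoff 148. Profitable deviation.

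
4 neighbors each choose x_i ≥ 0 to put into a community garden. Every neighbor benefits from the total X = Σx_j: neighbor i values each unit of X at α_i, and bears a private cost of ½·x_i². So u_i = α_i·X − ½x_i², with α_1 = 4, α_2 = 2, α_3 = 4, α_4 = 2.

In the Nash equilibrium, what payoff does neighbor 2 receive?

Neighbor i's FOC: ∂u_i/∂x_i = α_i − x_i = 0, so x_i* = α_i.
NE contributions = (4, 2, 4, 2); X = 12.
u_2 = α_2·X − ½·(x_2)² = 2·12 − ½·2² = 22.

22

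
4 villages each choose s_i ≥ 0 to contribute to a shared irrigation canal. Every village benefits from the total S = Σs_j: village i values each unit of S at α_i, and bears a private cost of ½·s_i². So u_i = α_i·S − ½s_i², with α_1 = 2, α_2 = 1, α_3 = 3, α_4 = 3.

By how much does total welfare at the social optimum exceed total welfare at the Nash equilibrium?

Village i's FOC: ∂u_i/∂s_i = α_i − s_i = 0, so s_i* = α_i.
NE contributions = (2, 1, 3, 3); S = 9.
W^NE = (Σα)·S − ½Σα_i² = 9² − ½·23 = 69.5.
Planner sets s_i = Σα_j = 9 for every i, so S^SO = 4·9 = 36.
W^SO = (Σα)·S^SO − ½·4·(Σα)² = (4/2)·9² = 162.
Deadweight loss = W^SO − W^NE = 92.5.

92.5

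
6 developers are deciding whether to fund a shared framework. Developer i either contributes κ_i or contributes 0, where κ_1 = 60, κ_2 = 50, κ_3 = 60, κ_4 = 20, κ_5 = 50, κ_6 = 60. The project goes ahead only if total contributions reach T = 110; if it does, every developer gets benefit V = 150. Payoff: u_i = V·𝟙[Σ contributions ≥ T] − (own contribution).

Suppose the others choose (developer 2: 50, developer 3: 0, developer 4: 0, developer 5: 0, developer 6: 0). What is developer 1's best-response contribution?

Others' total = 50. Contributing 60 brings total to 110 ≥ 110: gain V − κ_1 = 90.
Best response: 60.

60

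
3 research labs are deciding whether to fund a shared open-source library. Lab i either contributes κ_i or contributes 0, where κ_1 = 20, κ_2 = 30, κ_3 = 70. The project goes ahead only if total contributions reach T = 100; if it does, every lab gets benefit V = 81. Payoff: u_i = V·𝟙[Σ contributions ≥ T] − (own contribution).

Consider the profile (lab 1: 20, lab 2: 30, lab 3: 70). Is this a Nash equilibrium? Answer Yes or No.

No

Total = 120 ≥ 100: provided.
Lab 1 (pledges 20, payoff 61): dropping to 0 → total 100, payoff 81. Profitable deviation.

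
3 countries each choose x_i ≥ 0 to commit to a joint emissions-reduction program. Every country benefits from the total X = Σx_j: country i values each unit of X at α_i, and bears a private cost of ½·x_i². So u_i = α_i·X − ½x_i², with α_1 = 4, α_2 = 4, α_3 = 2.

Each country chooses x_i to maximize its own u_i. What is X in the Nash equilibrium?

10

Country i's FOC: ∂u_i/∂x_i = α_i − x_i = 0, so x_i* = α_i.
NE contributions = (4, 4, 2); X = 10.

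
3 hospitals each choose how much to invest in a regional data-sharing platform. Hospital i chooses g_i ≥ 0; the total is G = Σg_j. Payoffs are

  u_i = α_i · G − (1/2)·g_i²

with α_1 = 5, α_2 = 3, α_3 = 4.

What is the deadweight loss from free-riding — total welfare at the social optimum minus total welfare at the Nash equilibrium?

97

Hospital i's FOC: ∂u_i/∂g_i = α_i − g_i = 0, so g_i* = α_i.
NE contributions = (5, 3, 4); G = 12.
W^NE = (Σα)·G − ½Σα_i² = 12² − ½·50 = 119.
Planner sets g_i = Σα_j = 12 for every i, so G^SO = 3·12 = 36.
W^SO = (Σα)·G^SO − ½·3·(Σα)² = (3/2)·12² = 216.
Deadweight loss = W^SO − W^NE = 97.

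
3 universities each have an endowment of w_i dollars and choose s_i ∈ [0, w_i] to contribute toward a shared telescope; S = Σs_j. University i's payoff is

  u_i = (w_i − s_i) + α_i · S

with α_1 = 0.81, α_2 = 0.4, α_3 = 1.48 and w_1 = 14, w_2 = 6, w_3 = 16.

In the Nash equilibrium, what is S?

∂u_i/∂s_i = α_i − 1, so university i contributes w_i if α_i > 1, else 0.
α_i > 1 for i ∈ {3}; NE contributions (0, 0, 16), S = 16.

16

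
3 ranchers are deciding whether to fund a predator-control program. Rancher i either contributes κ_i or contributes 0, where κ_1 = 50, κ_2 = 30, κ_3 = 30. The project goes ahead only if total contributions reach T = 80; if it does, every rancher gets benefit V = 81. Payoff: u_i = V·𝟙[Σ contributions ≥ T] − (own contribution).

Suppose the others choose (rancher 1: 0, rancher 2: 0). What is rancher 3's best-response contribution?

0

Others' total = 0. Even contributing 30 gives 30 < 80: no benefit either way.
Best response: 0.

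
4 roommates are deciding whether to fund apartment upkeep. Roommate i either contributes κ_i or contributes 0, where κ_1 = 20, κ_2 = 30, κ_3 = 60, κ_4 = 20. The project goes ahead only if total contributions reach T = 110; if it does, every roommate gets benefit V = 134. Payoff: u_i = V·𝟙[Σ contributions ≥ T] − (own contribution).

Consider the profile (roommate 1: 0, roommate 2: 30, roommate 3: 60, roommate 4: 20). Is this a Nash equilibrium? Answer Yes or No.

Total = 110 ≥ 110: provided.
Roommate 1 (pledges 0, payoff 134): pledging 20 → total 130, payoff 114. No gain.
Roommate 2 (pledges 30, payoff 104): dropping to 0 → total 80, payoff 0. No gain.
Roommate 3 (pledges 60, payoff 74): dropping to 0 → total 50, payoff 0. No gain.
Roommate 4 (pledges 20, payoff 114): dropping to 0 → total 90, payoff 0. No gain.

Yes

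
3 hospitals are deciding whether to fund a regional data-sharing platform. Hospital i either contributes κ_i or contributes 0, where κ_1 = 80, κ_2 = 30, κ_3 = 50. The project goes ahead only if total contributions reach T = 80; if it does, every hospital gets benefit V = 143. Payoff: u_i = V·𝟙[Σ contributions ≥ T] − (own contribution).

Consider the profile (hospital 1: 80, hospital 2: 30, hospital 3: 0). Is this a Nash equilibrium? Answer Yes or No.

Total = 110 ≥ 80: provided.
Hospital 1 (pledges 80, payoff 63): dropping to 0 → total 30, payoff 0. No gain.
Hospital 2 (pledges 30, payoff 113): dropping to 0 → total 80, payoff 143. Profitable deviation.

No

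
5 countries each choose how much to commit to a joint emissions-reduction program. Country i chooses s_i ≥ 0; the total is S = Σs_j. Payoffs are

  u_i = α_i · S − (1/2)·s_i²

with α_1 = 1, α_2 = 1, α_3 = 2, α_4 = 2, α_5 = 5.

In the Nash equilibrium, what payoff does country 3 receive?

20

Country i's FOC: ∂u_i/∂s_i = α_i − s_i = 0, so s_i* = α_i.
NE contributions = (1, 1, 2, 2, 5); S = 11.
u_3 = α_3·S − ½·(s_3)² = 2·11 − ½·2² = 20.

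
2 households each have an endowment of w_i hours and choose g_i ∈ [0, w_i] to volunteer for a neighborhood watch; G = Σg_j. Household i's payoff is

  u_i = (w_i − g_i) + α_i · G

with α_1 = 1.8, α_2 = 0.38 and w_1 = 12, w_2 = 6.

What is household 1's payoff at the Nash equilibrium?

∂u_i/∂g_i = α_i − 1, so household i contributes w_i if α_i > 1, else 0.
α_i > 1 for i ∈ {1}; NE contributions (12, 0), G = 12.
u_1 = (12 − 12) + 1.8·12 = 21.6.

21.6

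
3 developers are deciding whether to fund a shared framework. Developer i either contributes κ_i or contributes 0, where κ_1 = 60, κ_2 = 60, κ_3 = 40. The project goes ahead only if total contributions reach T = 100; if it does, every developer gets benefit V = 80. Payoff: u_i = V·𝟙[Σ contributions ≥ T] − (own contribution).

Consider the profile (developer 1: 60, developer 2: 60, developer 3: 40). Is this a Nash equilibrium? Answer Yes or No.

Total = 160 ≥ 100: provided.
Developer 1 (pledges 60, payoff 20): dropping to 0 → total 100, payoff 80. Profitable deviation.

No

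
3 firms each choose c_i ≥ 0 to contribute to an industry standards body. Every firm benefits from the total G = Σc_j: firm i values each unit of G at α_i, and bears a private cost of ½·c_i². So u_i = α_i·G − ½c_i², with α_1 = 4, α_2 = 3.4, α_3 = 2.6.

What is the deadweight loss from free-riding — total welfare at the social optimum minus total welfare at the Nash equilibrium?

Firm i's FOC: ∂u_i/∂c_i = α_i − c_i = 0, so c_i* = α_i.
NE contributions = (4, 3.4, 2.6); G = 10.
W^NE = (Σα)·G − ½Σα_i² = 10² − ½·34.32 = 82.84.
Planner sets c_i = Σα_j = 10 for every i, so G^SO = 3·10 = 30.
W^SO = (Σα)·G^SO − ½·3·(Σα)² = (3/2)·10² = 150.
Deadweight loss = W^SO − W^NE = 67.16.

67.16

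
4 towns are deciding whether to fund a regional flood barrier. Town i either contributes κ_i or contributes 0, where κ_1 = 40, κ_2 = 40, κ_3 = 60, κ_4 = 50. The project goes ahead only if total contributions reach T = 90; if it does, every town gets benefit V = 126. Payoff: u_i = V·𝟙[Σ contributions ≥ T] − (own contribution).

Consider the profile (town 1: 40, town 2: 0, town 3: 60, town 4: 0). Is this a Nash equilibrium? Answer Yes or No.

Total = 100 ≥ 90: provided.
Town 1 (pledges 40, payoff 86): dropping to 0 → total 60, payoff 0. No gain.
Town 2 (pledges 0, payoff 126): pledging 40 → total 140, payoff 86. No gain.
Town 3 (pledges 60, payoff 66): dropping to 0 → total 40, payoff 0. No gain.
Town 4 (pledges 0, payoff 126): pledging 50 → total 150, payoff 76. No gain.

Yes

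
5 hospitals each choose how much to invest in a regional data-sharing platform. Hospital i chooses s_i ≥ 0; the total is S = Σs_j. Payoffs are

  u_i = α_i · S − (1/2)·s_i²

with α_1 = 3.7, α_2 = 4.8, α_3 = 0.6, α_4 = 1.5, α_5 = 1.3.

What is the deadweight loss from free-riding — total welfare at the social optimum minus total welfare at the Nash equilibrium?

232.93

Hospital i's FOC: ∂u_i/∂s_i = α_i − s_i = 0, so s_i* = α_i.
NE contributions = (3.7, 4.8, 0.6, 1.5, 1.3); S = 11.9.
W^NE = (Σα)·S − ½Σα_i² = 11.9² − ½·41.03 = 121.095.
Planner sets s_i = Σα_j = 11.9 for every i, so S^SO = 5·11.9 = 59.5.
W^SO = (Σα)·S^SO − ½·5·(Σα)² = (5/2)·11.9² = 354.025.
Deadweight loss = W^SO − W^NE = 232.93.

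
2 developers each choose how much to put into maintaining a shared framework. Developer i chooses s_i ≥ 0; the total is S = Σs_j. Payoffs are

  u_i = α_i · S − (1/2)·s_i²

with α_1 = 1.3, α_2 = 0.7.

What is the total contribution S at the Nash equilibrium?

2

Developer i's FOC: ∂u_i/∂s_i = α_i − s_i = 0, so s_i* = α_i.
NE contributions = (1.3, 0.7); S = 2.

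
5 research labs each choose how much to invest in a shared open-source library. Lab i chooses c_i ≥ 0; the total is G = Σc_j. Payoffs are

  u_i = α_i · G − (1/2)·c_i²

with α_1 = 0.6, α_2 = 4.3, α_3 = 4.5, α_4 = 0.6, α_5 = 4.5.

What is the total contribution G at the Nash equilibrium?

Lab i's FOC: ∂u_i/∂c_i = α_i − c_i = 0, so c_i* = α_i.
NE contributions = (0.6, 4.3, 4.5, 0.6, 4.5); G = 14.5.

14.5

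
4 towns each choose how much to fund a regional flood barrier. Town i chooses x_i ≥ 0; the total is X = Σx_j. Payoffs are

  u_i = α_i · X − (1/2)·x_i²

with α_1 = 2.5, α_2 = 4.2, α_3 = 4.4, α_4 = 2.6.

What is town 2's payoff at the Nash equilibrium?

48.72

Town i's FOC: ∂u_i/∂x_i = α_i − x_i = 0, so x_i* = α_i.
NE contributions = (2.5, 4.2, 4.4, 2.6); X = 13.7.
u_2 = α_2·X − ½·(x_2)² = 4.2·13.7 − ½·4.2² = 48.72.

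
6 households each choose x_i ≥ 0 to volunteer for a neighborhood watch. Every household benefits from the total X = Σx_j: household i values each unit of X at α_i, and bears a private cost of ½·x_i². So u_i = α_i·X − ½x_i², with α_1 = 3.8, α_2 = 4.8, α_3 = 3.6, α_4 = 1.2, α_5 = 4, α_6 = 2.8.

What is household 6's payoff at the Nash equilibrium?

Household i's FOC: ∂u_i/∂x_i = α_i − x_i = 0, so x_i* = α_i.
NE contributions = (3.8, 4.8, 3.6, 1.2, 4, 2.8); X = 20.2.
u_6 = α_6·X − ½·(x_6)² = 2.8·20.2 − ½·2.8² = 52.64.

52.64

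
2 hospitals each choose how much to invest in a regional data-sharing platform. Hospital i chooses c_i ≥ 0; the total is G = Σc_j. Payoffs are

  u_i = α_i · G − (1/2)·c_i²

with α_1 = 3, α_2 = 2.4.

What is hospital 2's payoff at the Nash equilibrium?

10.08

Hospital i's FOC: ∂u_i/∂c_i = α_i − c_i = 0, so c_i* = α_i.
NE contributions = (3, 2.4); G = 5.4.
u_2 = α_2·G − ½·(c_2)² = 2.4·5.4 − ½·2.4² = 10.08.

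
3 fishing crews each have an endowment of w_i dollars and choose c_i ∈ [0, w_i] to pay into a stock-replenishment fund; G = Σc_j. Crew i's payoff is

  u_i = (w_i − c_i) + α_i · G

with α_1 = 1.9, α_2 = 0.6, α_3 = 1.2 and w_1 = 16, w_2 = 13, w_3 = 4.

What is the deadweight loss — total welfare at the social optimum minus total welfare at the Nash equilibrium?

35.1

∂u_i/∂c_i = α_i − 1, so crew i contributes w_i if α_i > 1, else 0.
α_i > 1 for i ∈ {1, 3}; NE contributions (16, 0, 4), G = 20.
W^NE = Σw_i − G^NE + (Σα_i)·G^NE = 33 + 2.7·20 = 87.
Planner: ∂(Σu_j)/∂c_i = Σα_j − 1 = 2.7 > 0, so everyone contributes w_i; G^SO = 33, W^SO = 33 + 2.7·33 = 122.1.
Deadweight loss = 35.1.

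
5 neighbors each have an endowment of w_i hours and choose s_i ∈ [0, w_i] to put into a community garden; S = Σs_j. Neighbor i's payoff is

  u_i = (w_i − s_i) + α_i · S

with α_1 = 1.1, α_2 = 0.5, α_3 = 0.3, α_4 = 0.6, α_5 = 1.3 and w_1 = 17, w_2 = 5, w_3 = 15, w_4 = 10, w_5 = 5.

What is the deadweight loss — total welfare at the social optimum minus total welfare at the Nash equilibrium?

84

∂u_i/∂s_i = α_i − 1, so neighbor i contributes w_i if α_i > 1, else 0.
α_i > 1 for i ∈ {1, 5}; NE contributions (17, 0, 0, 0, 5), S = 22.
W^NE = Σw_i − S^NE + (Σα_i)·S^NE = 52 + 2.8·22 = 113.6.
Planner: ∂(Σu_j)/∂s_i = Σα_j − 1 = 2.8 > 0, so everyone contributes w_i; S^SO = 52, W^SO = 52 + 2.8·52 = 197.6.
Deadweight loss = 84.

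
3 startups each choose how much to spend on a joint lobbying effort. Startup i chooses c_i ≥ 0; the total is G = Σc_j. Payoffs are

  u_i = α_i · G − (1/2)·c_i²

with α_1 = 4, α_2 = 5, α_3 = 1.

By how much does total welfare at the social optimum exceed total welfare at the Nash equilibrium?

Startup i's FOC: ∂u_i/∂c_i = α_i − c_i = 0, so c_i* = α_i.
NE contributions = (4, 5, 1); G = 10.
W^NE = (Σα)·G − ½Σα_i² = 10² − ½·42 = 79.
Planner sets c_i = Σα_j = 10 for every i, so G^SO = 3·10 = 30.
W^SO = (Σα)·G^SO − ½·3·(Σα)² = (3/2)·10² = 150.
Deadweight loss = W^SO − W^NE = 71.

71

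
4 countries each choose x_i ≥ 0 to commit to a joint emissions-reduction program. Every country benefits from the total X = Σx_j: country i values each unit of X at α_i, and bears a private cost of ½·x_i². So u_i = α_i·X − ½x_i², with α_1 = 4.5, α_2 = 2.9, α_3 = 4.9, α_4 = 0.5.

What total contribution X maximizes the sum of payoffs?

Planner FOC: ∂(Σu_j)/∂x_i = (Σα_j) − x_i = 0, so x_i^SO = Σα_j = 12.8 for every i; X^SO = 51.2.

51.2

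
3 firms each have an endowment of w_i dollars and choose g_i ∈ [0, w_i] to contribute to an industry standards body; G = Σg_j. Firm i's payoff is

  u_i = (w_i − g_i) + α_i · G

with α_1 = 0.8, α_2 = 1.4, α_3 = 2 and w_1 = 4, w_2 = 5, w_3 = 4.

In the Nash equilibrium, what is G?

∂u_i/∂g_i = α_i − 1, so firm i contributes w_i if α_i > 1, else 0.
α_i > 1 for i ∈ {2, 3}; NE contributions (0, 5, 4), G = 9.

9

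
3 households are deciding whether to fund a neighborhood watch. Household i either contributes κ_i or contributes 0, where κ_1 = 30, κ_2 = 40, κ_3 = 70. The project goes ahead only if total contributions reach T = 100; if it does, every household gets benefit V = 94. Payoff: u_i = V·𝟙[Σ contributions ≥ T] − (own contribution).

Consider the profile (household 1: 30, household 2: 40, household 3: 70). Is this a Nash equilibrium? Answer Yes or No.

Total = 140 ≥ 100: provided.
Household 1 (pledges 30, payoff 64): dropping to 0 → total 110, payoff 94. Profitable deviation.

No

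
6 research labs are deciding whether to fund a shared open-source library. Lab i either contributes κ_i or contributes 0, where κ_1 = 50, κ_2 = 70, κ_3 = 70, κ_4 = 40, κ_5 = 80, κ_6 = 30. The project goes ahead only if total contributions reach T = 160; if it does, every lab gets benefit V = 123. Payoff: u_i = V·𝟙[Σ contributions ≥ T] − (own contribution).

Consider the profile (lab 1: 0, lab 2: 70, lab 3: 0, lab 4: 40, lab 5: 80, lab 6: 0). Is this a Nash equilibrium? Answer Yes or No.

Total = 190 ≥ 160: provided.
Lab 1 (pledges 0, payoff 123): pledging 50 → total 240, payoff 73. No gain.
Lab 2 (pledges 70, payoff 53): dropping to 0 → total 120, payoff 0. No gain.
Lab 3 (pledges 0, payoff 123): pledging 70 → total 260, payoff 53. No gain.
Lab 4 (pledges 40, payoff 83): dropping to 0 → total 150, payoff 0. No gain.
Lab 5 (pledges 80, payoff 43): dropping to 0 → total 110, payoff 0. No gain.
Lab 6 (pledges 0, payoff 123): pledging 30 → total 220, payoff 93. No gain.

Yes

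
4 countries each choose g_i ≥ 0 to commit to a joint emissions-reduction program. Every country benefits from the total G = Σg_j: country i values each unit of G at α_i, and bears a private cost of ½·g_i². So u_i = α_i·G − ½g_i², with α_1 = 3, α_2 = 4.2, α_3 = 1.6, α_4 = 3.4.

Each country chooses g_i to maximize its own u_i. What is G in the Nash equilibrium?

Country i's FOC: ∂u_i/∂g_i = α_i − g_i = 0, so g_i* = α_i.
NE contributions = (3, 4.2, 1.6, 3.4); G = 12.2.

12.2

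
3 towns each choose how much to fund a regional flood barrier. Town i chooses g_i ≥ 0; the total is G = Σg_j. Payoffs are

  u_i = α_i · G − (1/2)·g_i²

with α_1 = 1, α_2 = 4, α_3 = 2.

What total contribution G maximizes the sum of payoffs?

Planner FOC: ∂(Σu_j)/∂g_i = (Σα_j) − g_i = 0, so g_i^SO = Σα_j = 7 for every i; G^SO = 21.

21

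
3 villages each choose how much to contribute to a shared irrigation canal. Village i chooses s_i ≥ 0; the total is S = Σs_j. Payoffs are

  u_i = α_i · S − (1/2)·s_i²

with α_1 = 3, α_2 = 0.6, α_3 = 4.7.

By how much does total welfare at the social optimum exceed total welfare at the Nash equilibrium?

Village i's FOC: ∂u_i/∂s_i = α_i − s_i = 0, so s_i* = α_i.
NE contributions = (3, 0.6, 4.7); S = 8.3.
W^NE = (Σα)·S − ½Σα_i² = 8.3² − ½·31.45 = 53.165.
Planner sets s_i = Σα_j = 8.3 for every i, so S^SO = 3·8.3 = 24.9.
W^SO = (Σα)·S^SO − ½·3·(Σα)² = (3/2)·8.3² = 103.335.
Deadweight loss = W^SO − W^NE = 50.17.

50.17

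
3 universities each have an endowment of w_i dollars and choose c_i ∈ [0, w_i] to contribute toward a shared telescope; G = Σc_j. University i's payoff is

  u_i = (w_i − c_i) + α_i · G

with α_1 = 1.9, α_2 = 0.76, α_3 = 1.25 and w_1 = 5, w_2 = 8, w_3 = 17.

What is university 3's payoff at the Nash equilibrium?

27.5

∂u_i/∂c_i = α_i − 1, so university i contributes w_i if α_i > 1, else 0.
α_i > 1 for i ∈ {1, 3}; NE contributions (5, 0, 17), G = 22.
u_3 = (17 − 17) + 1.25·22 = 27.5.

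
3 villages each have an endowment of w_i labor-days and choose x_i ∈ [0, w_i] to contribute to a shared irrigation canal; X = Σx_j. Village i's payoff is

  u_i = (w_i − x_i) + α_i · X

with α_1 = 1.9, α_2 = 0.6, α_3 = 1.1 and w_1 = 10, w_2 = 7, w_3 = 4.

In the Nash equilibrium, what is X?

∂u_i/∂x_i = α_i − 1, so village i contributes w_i if α_i > 1, else 0.
α_i > 1 for i ∈ {1, 3}; NE contributions (10, 0, 4), X = 14.

14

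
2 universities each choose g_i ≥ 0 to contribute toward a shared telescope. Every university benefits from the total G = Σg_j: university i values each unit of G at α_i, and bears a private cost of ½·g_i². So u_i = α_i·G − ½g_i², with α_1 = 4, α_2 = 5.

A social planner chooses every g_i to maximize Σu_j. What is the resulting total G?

18

Planner FOC: ∂(Σu_j)/∂g_i = (Σα_j) − g_i = 0, so g_i^SO = Σα_j = 9 for every i; G^SO = 18.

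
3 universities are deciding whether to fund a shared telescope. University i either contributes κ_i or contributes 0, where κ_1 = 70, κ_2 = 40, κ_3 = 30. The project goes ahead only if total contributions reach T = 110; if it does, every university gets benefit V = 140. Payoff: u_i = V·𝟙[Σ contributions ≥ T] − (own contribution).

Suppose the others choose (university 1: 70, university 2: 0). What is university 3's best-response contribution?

Others' total = 70. Even contributing 30 gives 100 < 110: no benefit either way.
Best response: 0.

0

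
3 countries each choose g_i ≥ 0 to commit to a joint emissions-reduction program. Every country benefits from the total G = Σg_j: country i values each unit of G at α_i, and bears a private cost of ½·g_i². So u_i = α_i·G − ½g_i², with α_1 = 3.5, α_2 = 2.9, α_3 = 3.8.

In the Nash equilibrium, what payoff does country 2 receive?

25.375

Country i's FOC: ∂u_i/∂g_i = α_i − g_i = 0, so g_i* = α_i.
NE contributions = (3.5, 2.9, 3.8); G = 10.2.
u_2 = α_2·G − ½·(g_2)² = 2.9·10.2 − ½·2.9² = 25.375.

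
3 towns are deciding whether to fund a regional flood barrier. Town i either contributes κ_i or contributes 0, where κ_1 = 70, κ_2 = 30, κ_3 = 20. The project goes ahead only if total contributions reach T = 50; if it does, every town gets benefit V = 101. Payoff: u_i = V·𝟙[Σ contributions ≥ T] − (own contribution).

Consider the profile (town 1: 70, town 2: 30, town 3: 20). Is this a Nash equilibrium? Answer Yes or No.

Total = 120 ≥ 50: provided.
Town 1 (pledges 70, payoff 31): dropping to 0 → total 50, payoff 101. Profitable deviation.

No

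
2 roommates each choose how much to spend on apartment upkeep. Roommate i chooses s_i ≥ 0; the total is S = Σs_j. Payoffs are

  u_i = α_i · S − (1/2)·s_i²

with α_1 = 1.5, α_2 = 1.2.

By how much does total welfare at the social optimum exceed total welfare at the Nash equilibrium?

Roommate i's FOC: ∂u_i/∂s_i = α_i − s_i = 0, so s_i* = α_i.
NE contributions = (1.5, 1.2); S = 2.7.
W^NE = (Σα)·S − ½Σα_i² = 2.7² − ½·3.69 = 5.445.
Planner sets s_i = Σα_j = 2.7 for every i, so S^SO = 2·2.7 = 5.4.
W^SO = (Σα)·S^SO − ½·2·(Σα)² = (2/2)·2.7² = 7.29.
Deadweight loss = W^SO − W^NE = 1.845.

1.845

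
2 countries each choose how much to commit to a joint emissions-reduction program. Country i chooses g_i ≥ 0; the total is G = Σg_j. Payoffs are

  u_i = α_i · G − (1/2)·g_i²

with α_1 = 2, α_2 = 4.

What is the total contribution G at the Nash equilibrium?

6

Country i's FOC: ∂u_i/∂g_i = α_i − g_i = 0, so g_i* = α_i.
NE contributions = (2, 4); G = 6.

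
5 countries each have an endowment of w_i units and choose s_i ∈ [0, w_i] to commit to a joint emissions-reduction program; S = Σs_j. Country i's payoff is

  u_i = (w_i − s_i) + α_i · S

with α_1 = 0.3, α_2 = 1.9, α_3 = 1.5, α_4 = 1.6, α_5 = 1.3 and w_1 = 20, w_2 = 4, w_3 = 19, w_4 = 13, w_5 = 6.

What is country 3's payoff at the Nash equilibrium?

63

∂u_i/∂s_i = α_i − 1, so country i contributes w_i if α_i > 1, else 0.
α_i > 1 for i ∈ {2, 3, 4, 5}; NE contributions (0, 4, 19, 13, 6), S = 42.
u_3 = (19 − 19) + 1.5·42 = 63.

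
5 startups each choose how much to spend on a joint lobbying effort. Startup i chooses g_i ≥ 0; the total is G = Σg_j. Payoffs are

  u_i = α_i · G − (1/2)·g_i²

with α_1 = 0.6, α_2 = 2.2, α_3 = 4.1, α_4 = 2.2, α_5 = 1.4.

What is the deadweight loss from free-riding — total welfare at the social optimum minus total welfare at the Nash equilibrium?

Startup i's FOC: ∂u_i/∂g_i = α_i − g_i = 0, so g_i* = α_i.
NE contributions = (0.6, 2.2, 4.1, 2.2, 1.4); G = 10.5.
W^NE = (Σα)·G − ½Σα_i² = 10.5² − ½·28.81 = 95.845.
Planner sets g_i = Σα_j = 10.5 for every i, so G^SO = 5·10.5 = 52.5.
W^SO = (Σα)·G^SO − ½·5·(Σα)² = (5/2)·10.5² = 275.625.
Deadweight loss = W^SO − W^NE = 179.78.

179.78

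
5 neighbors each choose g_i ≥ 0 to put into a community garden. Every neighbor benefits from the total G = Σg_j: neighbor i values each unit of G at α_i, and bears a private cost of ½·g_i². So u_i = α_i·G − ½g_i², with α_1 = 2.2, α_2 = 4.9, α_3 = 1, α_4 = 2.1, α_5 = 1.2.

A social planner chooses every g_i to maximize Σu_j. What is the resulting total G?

57

Planner FOC: ∂(Σu_j)/∂g_i = (Σα_j) − g_i = 0, so g_i^SO = Σα_j = 11.4 for every i; G^SO = 57.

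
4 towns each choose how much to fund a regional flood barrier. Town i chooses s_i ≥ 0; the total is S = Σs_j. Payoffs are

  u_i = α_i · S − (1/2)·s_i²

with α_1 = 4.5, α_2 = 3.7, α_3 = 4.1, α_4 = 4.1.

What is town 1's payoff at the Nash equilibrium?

63.675

Town i's FOC: ∂u_i/∂s_i = α_i − s_i = 0, so s_i* = α_i.
NE contributions = (4.5, 3.7, 4.1, 4.1); S = 16.4.
u_1 = α_1·S − ½·(s_1)² = 4.5·16.4 − ½·4.5² = 63.675.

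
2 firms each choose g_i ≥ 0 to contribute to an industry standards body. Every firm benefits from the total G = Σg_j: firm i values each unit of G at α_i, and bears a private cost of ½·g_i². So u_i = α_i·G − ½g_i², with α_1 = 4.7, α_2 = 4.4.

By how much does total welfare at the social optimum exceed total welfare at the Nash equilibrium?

Firm i's FOC: ∂u_i/∂g_i = α_i − g_i = 0, so g_i* = α_i.
NE contributions = (4.7, 4.4); G = 9.1.
W^NE = (Σα)·G − ½Σα_i² = 9.1² − ½·41.45 = 62.085.
Planner sets g_i = Σα_j = 9.1 for every i, so G^SO = 2·9.1 = 18.2.
W^SO = (Σα)·G^SO − ½·2·(Σα)² = (2/2)·9.1² = 82.81.
Deadweight loss = W^SO − W^NE = 20.725.

20.725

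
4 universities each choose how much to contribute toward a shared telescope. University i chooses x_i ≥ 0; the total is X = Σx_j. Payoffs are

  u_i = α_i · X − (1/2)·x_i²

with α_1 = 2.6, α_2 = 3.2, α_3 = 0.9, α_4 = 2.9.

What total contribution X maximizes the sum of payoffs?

38.4

Planner FOC: ∂(Σu_j)/∂x_i = (Σα_j) − x_i = 0, so x_i^SO = Σα_j = 9.6 for every i; X^SO = 38.4.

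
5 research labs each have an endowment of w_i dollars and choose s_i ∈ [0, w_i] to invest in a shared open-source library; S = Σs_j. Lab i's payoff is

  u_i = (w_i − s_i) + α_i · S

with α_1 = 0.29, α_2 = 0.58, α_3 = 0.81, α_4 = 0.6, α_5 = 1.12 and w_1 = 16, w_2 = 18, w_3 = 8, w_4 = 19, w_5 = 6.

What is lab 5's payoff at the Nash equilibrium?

∂u_i/∂s_i = α_i − 1, so lab i contributes w_i if α_i > 1, else 0.
α_i > 1 for i ∈ {5}; NE contributions (0, 0, 0, 0, 6), S = 6.
u_5 = (6 − 6) + 1.12·6 = 6.72.

6.72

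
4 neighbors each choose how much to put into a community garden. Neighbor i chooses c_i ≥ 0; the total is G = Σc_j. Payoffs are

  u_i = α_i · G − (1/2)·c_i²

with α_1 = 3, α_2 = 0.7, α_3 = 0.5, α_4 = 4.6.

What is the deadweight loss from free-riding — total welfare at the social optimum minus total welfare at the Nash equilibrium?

92.89

Neighbor i's FOC: ∂u_i/∂c_i = α_i − c_i = 0, so c_i* = α_i.
NE contributions = (3, 0.7, 0.5, 4.6); G = 8.8.
W^NE = (Σα)·G − ½Σα_i² = 8.8² − ½·30.9 = 61.99.
Planner sets c_i = Σα_j = 8.8 for every i, so G^SO = 4·8.8 = 35.2.
W^SO = (Σα)·G^SO − ½·4·(Σα)² = (4/2)·8.8² = 154.88.
Deadweight loss = W^SO − W^NE = 92.89.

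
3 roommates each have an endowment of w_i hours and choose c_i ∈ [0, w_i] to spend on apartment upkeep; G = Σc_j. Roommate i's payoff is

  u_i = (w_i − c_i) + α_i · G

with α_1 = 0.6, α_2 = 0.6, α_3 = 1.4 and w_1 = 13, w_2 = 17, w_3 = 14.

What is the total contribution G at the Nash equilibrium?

14

∂u_i/∂c_i = α_i − 1, so roommate i contributes w_i if α_i > 1, else 0.
α_i > 1 for i ∈ {3}; NE contributions (0, 0, 14), G = 14.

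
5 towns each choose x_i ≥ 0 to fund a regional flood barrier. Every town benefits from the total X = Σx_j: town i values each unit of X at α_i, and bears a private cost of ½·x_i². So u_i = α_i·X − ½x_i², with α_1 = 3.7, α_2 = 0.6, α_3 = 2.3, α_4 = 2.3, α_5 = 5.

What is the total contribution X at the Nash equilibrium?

13.9

Town i's FOC: ∂u_i/∂x_i = α_i − x_i = 0, so x_i* = α_i.
NE contributions = (3.7, 0.6, 2.3, 2.3, 5); X = 13.9.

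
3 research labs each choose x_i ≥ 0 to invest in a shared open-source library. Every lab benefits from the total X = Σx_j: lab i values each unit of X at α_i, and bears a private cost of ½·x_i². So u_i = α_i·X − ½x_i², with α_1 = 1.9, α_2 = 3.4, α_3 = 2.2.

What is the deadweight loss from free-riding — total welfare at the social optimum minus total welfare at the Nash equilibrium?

38.13

Lab i's FOC: ∂u_i/∂x_i = α_i − x_i = 0, so x_i* = α_i.
NE contributions = (1.9, 3.4, 2.2); X = 7.5.
W^NE = (Σα)·X − ½Σα_i² = 7.5² − ½·20.01 = 46.245.
Planner sets x_i = Σα_j = 7.5 for every i, so X^SO = 3·7.5 = 22.5.
W^SO = (Σα)·X^SO − ½·3·(Σα)² = (3/2)·7.5² = 84.375.
Deadweight loss = W^SO − W^NE = 38.13.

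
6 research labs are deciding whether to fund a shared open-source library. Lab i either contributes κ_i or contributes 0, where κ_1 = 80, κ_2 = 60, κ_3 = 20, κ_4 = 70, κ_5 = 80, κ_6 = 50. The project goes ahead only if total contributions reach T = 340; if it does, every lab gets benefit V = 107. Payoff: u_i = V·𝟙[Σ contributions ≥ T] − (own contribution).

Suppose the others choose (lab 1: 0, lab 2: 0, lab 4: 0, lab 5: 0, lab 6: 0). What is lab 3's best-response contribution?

Others' total = 0. Even contributing 20 gives 20 < 340: no benefit either way.
Best response: 0.

0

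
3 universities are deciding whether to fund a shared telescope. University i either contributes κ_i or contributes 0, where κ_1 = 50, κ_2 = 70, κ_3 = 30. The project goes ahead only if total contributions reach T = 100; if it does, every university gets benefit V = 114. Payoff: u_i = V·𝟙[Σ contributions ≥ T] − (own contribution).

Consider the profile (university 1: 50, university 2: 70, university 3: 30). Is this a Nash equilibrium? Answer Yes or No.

Total = 150 ≥ 100: provided.
University 1 (pledges 50, payoff 64): dropping to 0 → total 100, payoff 114. Profitable deviation.

No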